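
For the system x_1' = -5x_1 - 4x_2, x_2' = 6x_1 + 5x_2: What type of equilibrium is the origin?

saddle

A = [[-5,-4],[6,5]]; det(A-λI) = λ^2 - 1.
λ = 1, -1: opposite signs.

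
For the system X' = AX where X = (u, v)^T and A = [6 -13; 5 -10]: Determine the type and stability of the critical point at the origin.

stable spiral

A = [[6,-13],[5,-10]]; det(A-λI) = λ^2 + 4λ + 5.
λ = -2 ± i: negative real part.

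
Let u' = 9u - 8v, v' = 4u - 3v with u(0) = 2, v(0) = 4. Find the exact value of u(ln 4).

-4072

A = [[9,-8],[4,-3]]; eigenvalues λ = 1, 5.
Eigenvectors: (-1,-1) for λ=1, (-2,-1) for λ=5.
From the initial condition, c_1 = -6, c_2 = 2.
u(ln 4) = (-6)(4^1)(-1) + (2)(4^5)(-2) = -4072.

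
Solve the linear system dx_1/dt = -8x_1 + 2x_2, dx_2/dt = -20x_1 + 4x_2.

Coefficient matrix A = [[-8, 2], [-20, 4]].
Characteristic polynomial det(A - λI) = λ^2 + 4λ + 8 = 0.
Eigenvalues λ = -2 ± 2i (complex conjugate pair).
For λ=-2+2i: an eigenvector is (1,3) - i(0,-1) = (1, 3 + i).
A real fundamental pair from Re and Im of e^((-2+2i)t)v: X_1 = e^(-2t)(cos(2t)·(1,3) + sin(2t)·(0,-1)), X_2 = e^(-2t)(sin(2t)·(1,3) - cos(2t)·(0,-1)).
General solution: C_1X_1 + C_2X_2.

x_1(t) = C_1e^(-2t)cos(2t) + C_2e^(-2t)sin(2t), x_2(t) = -C_1e^(-2t)sin(2t) + 3C_1e^(-2t)cos(2t) + 3C_2e^(-2t)sin(2t) + C_2e^(-2t)cos(2t)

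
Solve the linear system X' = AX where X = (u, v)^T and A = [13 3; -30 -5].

Coefficient matrix A = [[13, 3], [-30, -5]].
Characteristic polynomial det(A - λI) = λ^2 - 8λ + 25 = 0.
Eigenvalues λ = 4 ± 3i (complex conjugate pair).
For λ=4+3i: an eigenvector is (-1,3) - i(0,1) = (-1, 3 - i).
A real fundamental pair from Re and Im of e^((4+3i)t)v: X_1 = e^(4t)(cos(3t)·(-1,3) + sin(3t)·(0,1)), X_2 = e^(4t)(sin(3t)·(-1,3) - cos(3t)·(0,1)).
General solution: K_1X_1 + K_2X_2.

u(t) = -K_1e^(4t)cos(3t) - K_2e^(4t)sin(3t), v(t) = K_1e^(4t)sin(3t) + 3K_1e^(4t)cos(3t) + 3K_2e^(4t)sin(3t) - K_2e^(4t)cos(3t)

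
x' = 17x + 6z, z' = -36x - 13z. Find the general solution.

x(t) = -K_1e^(-t) + K_2e^(5t), z(t) = 3K_1e^(-t) - 2K_2e^(5t)

Coefficient matrix A = [[17, 6], [-36, -13]].
Characteristic polynomial det(A - λI) = λ^2 - 4λ - 5 = 0.
Eigenvalues λ = -1, 5.
For λ=-1: (A-λI) row 1 is [18, 6], so an eigenvector is (-1, 3).
For λ=5: (A-λI) row 1 is [12, 6], so an eigenvector is (1, -2).
General solution: K_1e^(-t)(-1,3) + K_2e^(5t)(1,-2).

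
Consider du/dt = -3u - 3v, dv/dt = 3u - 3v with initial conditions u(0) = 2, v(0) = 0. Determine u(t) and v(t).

u(t) = 2e^(-3t)cos(3t), v(t) = 2e^(-3t)sin(3t)

Coefficient matrix A = [[-3, -3], [3, -3]].
Characteristic polynomial det(A - λI) = λ^2 + 6λ + 18 = 0.
Eigenvalues λ = -3 ± 3i (complex conjugate pair).
For λ=-3+3i: an eigenvector is (0,1) - i(-1,0) = (0 + i, 1).
A real fundamental pair from Re and Im of e^((-3+3i)t)v: X_1 = e^(-3t)(cos(3t)·(0,1) + sin(3t)·(-1,0)), X_2 = e^(-3t)(sin(3t)·(0,1) - cos(3t)·(-1,0)).
General solution: C_1X_1 + C_2X_2.
Applying u(0)=2, v(0)=0 gives C_1=0, C_2=2.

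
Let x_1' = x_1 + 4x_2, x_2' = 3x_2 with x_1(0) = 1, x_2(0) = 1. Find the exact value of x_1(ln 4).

124

A = [[1,4],[0,3]]; eigenvalues λ = 1, 3.
Eigenvectors: (1,0) for λ=1, (-2,-1) for λ=3.
From the initial condition, c_1 = -1, c_2 = -1.
x_1(ln 4) = (-1)(4^1)(1) + (-1)(4^3)(-2) = 124.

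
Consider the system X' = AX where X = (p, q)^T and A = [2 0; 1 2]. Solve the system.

Coefficient matrix A = [[2, 0], [1, 2]].
Characteristic polynomial det(A - λI) = λ^2 - 4λ + 4 = 0.
Single eigenvalue λ = 2 with algebraic multiplicity 2.
Eigenvector v = (0,1); generalized eigenvector w with (A-λI)w=v is (1,3).
General solution: e^(2t)[K_1·v + K_2·(t·v + w)].

p(t) = K_2e^(2t), q(t) = K_1e^(2t) + K_2te^(2t) + 3K_2e^(2t)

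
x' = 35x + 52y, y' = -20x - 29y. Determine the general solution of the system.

x(t) = -2C_1e^(3t)sin(4t) + 3C_1e^(3t)cos(4t) + 3C_2e^(3t)sin(4t) + 2C_2e^(3t)cos(4t), y(t) = C_1e^(3t)sin(4t) - 2C_1e^(3t)cos(4t) - 2C_2e^(3t)sin(4t) - C_2e^(3t)cos(4t)

Coefficient matrix A = [[35, 52], [-20, -29]].
Characteristic polynomial det(A - λI) = λ^2 - 6λ + 25 = 0.
Eigenvalues λ = 3 ± 4i (complex conjugate pair).
For λ=3+4i: an eigenvector is (3,-2) - i(-2,1) = (3 + 2i, -2 - i).
A real fundamental pair from Re and Im of e^((3+4i)t)v: X_1 = e^(3t)(cos(4t)·(3,-2) + sin(4t)·(-2,1)), X_2 = e^(3t)(sin(4t)·(3,-2) - cos(4t)·(-2,1)).
General solution: C_1X_1 + C_2X_2.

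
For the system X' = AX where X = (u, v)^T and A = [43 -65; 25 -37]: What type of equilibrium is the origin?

A = [[43,-65],[25,-37]]; det(A-λI) = λ^2 - 6λ + 34.
λ = 3 ± 5i: positive real part.

unstable spiral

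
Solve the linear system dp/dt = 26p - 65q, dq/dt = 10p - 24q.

p(t) = 2K_1e^(t)sin(5t) + 3K_1e^(t)cos(5t) + 3K_2e^(t)sin(5t) - 2K_2e^(t)cos(5t), q(t) = K_1e^(t)sin(5t) + K_1e^(t)cos(5t) + K_2e^(t)sin(5t) - K_2e^(t)cos(5t)

Coefficient matrix A = [[26, -65], [10, -24]].
Characteristic polynomial det(A - λI) = λ^2 - 2λ + 26 = 0.
Eigenvalues λ = 1 ± 5i (complex conjugate pair).
For λ=1+5i: an eigenvector is (3,1) - i(2,1) = (3 - 2i, 1 - i).
A real fundamental pair from Re and Im of e^((1+5i)t)v: X_1 = e^(t)(cos(5t)·(3,1) + sin(5t)·(2,1)), X_2 = e^(t)(sin(5t)·(3,1) - cos(5t)·(2,1)).
General solution: K_1X_1 + K_2X_2.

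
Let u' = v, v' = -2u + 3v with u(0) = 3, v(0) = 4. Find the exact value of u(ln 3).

15

A = [[0,1],[-2,3]]; eigenvalues λ = 1, 2.
Eigenvectors: (-1,-1) for λ=1, (1,2) for λ=2.
From the initial condition, c_1 = -2, c_2 = 1.
u(ln 3) = (-2)(3^1)(-1) + (1)(3^2)(1) = 15.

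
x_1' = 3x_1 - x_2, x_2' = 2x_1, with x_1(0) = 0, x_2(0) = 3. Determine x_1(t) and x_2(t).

Coefficient matrix A = [[3, -1], [2, 0]].
Characteristic polynomial det(A - λI) = λ^2 - 3λ + 2 = 0.
Eigenvalues λ = 2, 1.
For λ=2: (A-λI) row 1 is [1, -1], so an eigenvector is (1, 1).
For λ=1: (A-λI) row 1 is [2, -1], so an eigenvector is (-1, -2).
General solution: K_1e^(2t)(1,1) + K_2e^(t)(-1,-2).
Applying x_1(0)=0, x_2(0)=3 gives K_1=-3, K_2=-3.

x_1(t) = -3e^(2t) + 3e^(t), x_2(t) = -3e^(2t) + 6e^(t)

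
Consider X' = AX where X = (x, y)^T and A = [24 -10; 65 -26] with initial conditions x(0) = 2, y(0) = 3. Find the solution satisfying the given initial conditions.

Coefficient matrix A = [[24, -10], [65, -26]].
Characteristic polynomial det(A - λI) = λ^2 + 2λ + 26 = 0.
Eigenvalues λ = -1 ± 5i (complex conjugate pair).
For λ=-1+5i: an eigenvector is (1,3) - i(-1,-2) = (1 + i, 3 + 2i).
A real fundamental pair from Re and Im of e^((-1+5i)t)v: X_1 = e^(-t)(cos(5t)·(1,3) + sin(5t)·(-1,-2)), X_2 = e^(-t)(sin(5t)·(1,3) - cos(5t)·(-1,-2)).
General solution: C_1X_1 + C_2X_2.
Applying x(0)=2, y(0)=3 gives C_1=-1, C_2=3.

x(t) = 4e^(-t)sin(5t) + 2e^(-t)cos(5t), y(t) = 11e^(-t)sin(5t) + 3e^(-t)cos(5t)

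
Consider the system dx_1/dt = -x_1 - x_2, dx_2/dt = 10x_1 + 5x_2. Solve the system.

Coefficient matrix A = [[-1, -1], [10, 5]].
Characteristic polynomial det(A - λI) = λ^2 - 4λ + 5 = 0.
Eigenvalues λ = 2 ± i (complex conjugate pair).
For λ=2+i: an eigenvector is (0,-1) - i(1,-3) = (0 - i, -1 + 3i).
A real fundamental pair from Re and Im of e^((2+i)t)v: X_1 = e^(2t)(cos(t)·(0,-1) + sin(t)·(1,-3)), X_2 = e^(2t)(sin(t)·(0,-1) - cos(t)·(1,-3)).
General solution: c_1X_1 + c_2X_2.

x_1(t) = c_1e^(2t)sin(t) - c_2e^(2t)cos(t), x_2(t) = -3c_1e^(2t)sin(t) - c_1e^(2t)cos(t) - c_2e^(2t)sin(t) + 3c_2e^(2t)cos(t)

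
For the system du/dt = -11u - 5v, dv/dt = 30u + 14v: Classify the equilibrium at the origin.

saddle

A = [[-11,-5],[30,14]]; det(A-λI) = λ^2 - 3λ - 4.
λ = 4, -1: opposite signs.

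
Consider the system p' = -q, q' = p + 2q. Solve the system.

p(t) = K_1e^(t) + K_2te^(t) - K_2e^(t), q(t) = -K_1e^(t) - K_2te^(t)

Coefficient matrix A = [[0, -1], [1, 2]].
Characteristic polynomial det(A - λI) = λ^2 - 2λ + 1 = 0.
Single eigenvalue λ = 1 with algebraic multiplicity 2.
Eigenvector v = (1,-1); generalized eigenvector w with (A-λI)w=v is (-1,0).
General solution: e^(t)[K_1·v + K_2·(t·v + w)].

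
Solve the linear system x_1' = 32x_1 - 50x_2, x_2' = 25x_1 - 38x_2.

x_1(t) = c_1e^(-3t)sin(5t) + 3c_1e^(-3t)cos(5t) + 3c_2e^(-3t)sin(5t) - c_2e^(-3t)cos(5t), x_2(t) = c_1e^(-3t)sin(5t) + 2c_1e^(-3t)cos(5t) + 2c_2e^(-3t)sin(5t) - c_2e^(-3t)cos(5t)

Coefficient matrix A = [[32, -50], [25, -38]].
Characteristic polynomial det(A - λI) = λ^2 + 6λ + 34 = 0.
Eigenvalues λ = -3 ± 5i (complex conjugate pair).
For λ=-3+5i: an eigenvector is (3,2) - i(1,1) = (3 - i, 2 - i).
A real fundamental pair from Re and Im of e^((-3+5i)t)v: X_1 = e^(-3t)(cos(5t)·(3,2) + sin(5t)·(1,1)), X_2 = e^(-3t)(sin(5t)·(3,2) - cos(5t)·(1,1)).
General solution: c_1X_1 + c_2X_2.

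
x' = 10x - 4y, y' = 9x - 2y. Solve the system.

x(t) = 2C_1e^(4t) + 2C_2te^(4t) - C_2e^(4t), y(t) = 3C_1e^(4t) + 3C_2te^(4t) - 2C_2e^(4t)

Coefficient matrix A = [[10, -4], [9, -2]].
Characteristic polynomial det(A - λI) = λ^2 - 8λ + 16 = 0.
Single eigenvalue λ = 4 with algebraic multiplicity 2.
Eigenvector v = (2,3); generalized eigenvector w with (A-λI)w=v is (-1,-2).
General solution: e^(4t)[C_1·v + C_2·(t·v + w)].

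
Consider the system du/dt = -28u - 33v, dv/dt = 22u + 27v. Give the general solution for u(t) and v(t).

Coefficient matrix A = [[-28, -33], [22, 27]].
Characteristic polynomial det(A - λI) = λ^2 + λ - 30 = 0.
Eigenvalues λ = 5, -6.
For λ=5: (A-λI) row 1 is [-33, -33], so an eigenvector is (-1, 1).
For λ=-6: (A-λI) row 1 is [-22, -33], so an eigenvector is (-3, 2).
General solution: C_1e^(5t)(-1,1) + C_2e^(-6t)(-3,2).

u(t) = -C_1e^(5t) - 3C_2e^(-6t), v(t) = C_1e^(5t) + 2C_2e^(-6t)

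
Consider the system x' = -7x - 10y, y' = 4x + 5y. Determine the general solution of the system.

x(t) = K_1e^(-t)sin(2t) - 2K_1e^(-t)cos(2t) - 2K_2e^(-t)sin(2t) - K_2e^(-t)cos(2t), y(t) = -K_1e^(-t)sin(2t) + K_1e^(-t)cos(2t) + K_2e^(-t)sin(2t) + K_2e^(-t)cos(2t)

Coefficient matrix A = [[-7, -10], [4, 5]].
Characteristic polynomial det(A - λI) = λ^2 + 2λ + 5 = 0.
Eigenvalues λ = -1 ± 2i (complex conjugate pair).
For λ=-1+2i: an eigenvector is (-2,1) - i(1,-1) = (-2 - i, 1 + i).
A real fundamental pair from Re and Im of e^((-1+2i)t)v: X_1 = e^(-t)(cos(2t)·(-2,1) + sin(2t)·(1,-1)), X_2 = e^(-t)(sin(2t)·(-2,1) - cos(2t)·(1,-1)).
General solution: K_1X_1 + K_2X_2.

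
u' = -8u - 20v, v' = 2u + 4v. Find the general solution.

Coefficient matrix A = [[-8, -20], [2, 4]].
Characteristic polynomial det(A - λI) = λ^2 + 4λ + 8 = 0.
Eigenvalues λ = -2 ± 2i (complex conjugate pair).
For λ=-2+2i: an eigenvector is (-3,1) - i(-1,0) = (-3 + i, 1).
A real fundamental pair from Re and Im of e^((-2+2i)t)v: X_1 = e^(-2t)(cos(2t)·(-3,1) + sin(2t)·(-1,0)), X_2 = e^(-2t)(sin(2t)·(-3,1) - cos(2t)·(-1,0)).
General solution: C_1X_1 + C_2X_2.

u(t) = -C_1e^(-2t)sin(2t) - 3C_1e^(-2t)cos(2t) - 3C_2e^(-2t)sin(2t) + C_2e^(-2t)cos(2t), v(t) = C_1e^(-2t)cos(2t) + C_2e^(-2t)sin(2t)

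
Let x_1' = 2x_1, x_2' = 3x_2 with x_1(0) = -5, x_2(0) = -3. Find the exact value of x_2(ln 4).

A = [[2,0],[0,3]]; eigenvalues λ = 3, 2.
Eigenvectors: (0,1) for λ=3, (-1,0) for λ=2.
From the initial condition, c_1 = -3, c_2 = 5.
x_2(ln 4) = (-3)(4^3)(1) + (5)(4^2)(0) = -192.

-192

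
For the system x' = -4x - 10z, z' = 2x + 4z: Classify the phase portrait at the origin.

A = [[-4,-10],[2,4]]; det(A-λI) = λ^2 + 4.
λ = 0 ± 2i: zero real part.

center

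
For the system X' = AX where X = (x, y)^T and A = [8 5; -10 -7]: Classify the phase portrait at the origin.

A = [[8,5],[-10,-7]]; det(A-λI) = λ^2 - λ - 6.
λ = 3, -2: opposite signs.

saddle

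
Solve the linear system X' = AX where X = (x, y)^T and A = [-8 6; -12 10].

x(t) = -c_1e^(4t) + c_2e^(-2t), y(t) = -2c_1e^(4t) + c_2e^(-2t)

Coefficient matrix A = [[-8, 6], [-12, 10]].
Characteristic polynomial det(A - λI) = λ^2 - 2λ - 8 = 0.
Eigenvalues λ = 4, -2.
For λ=4: (A-λI) row 1 is [-12, 6], so an eigenvector is (-1, -2).
For λ=-2: (A-λI) row 1 is [-6, 6], so an eigenvector is (1, 1).
General solution: c_1e^(4t)(-1,-2) + c_2e^(-2t)(1,1).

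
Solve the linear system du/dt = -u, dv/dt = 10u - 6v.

Coefficient matrix A = [[-1, 0], [10, -6]].
Characteristic polynomial det(A - λI) = λ^2 + 7λ + 6 = 0.
Eigenvalues λ = -1, -6.
For λ=-1: (A-λI) row 2 is [10, -5], so an eigenvector is (-1, -2).
For λ=-6: (A-λI) row 1 is [5, 0], so an eigenvector is (0, -1).
General solution: C_1e^(-t)(-1,-2) + C_2e^(-6t)(0,-1).

u(t) = -C_1e^(-t), v(t) = -2C_1e^(-t) - C_2e^(-6t)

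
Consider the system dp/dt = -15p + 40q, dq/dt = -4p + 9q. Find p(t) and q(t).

Coefficient matrix A = [[-15, 40], [-4, 9]].
Characteristic polynomial det(A - λI) = λ^2 + 6λ + 25 = 0.
Eigenvalues λ = -3 ± 4i (complex conjugate pair).
For λ=-3+4i: an eigenvector is (-1,0) - i(3,1) = (-1 - 3i, 0 - i).
A real fundamental pair from Re and Im of e^((-3+4i)t)v: X_1 = e^(-3t)(cos(4t)·(-1,0) + sin(4t)·(3,1)), X_2 = e^(-3t)(sin(4t)·(-1,0) - cos(4t)·(3,1)).
General solution: K_1X_1 + K_2X_2.

p(t) = 3K_1e^(-3t)sin(4t) - K_1e^(-3t)cos(4t) - K_2e^(-3t)sin(4t) - 3K_2e^(-3t)cos(4t), q(t) = K_1e^(-3t)sin(4t) - K_2e^(-3t)cos(4t)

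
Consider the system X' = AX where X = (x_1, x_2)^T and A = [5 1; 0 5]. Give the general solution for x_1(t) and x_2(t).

Coefficient matrix A = [[5, 1], [0, 5]].
Characteristic polynomial det(A - λI) = λ^2 - 10λ + 25 = 0.
Single eigenvalue λ = 5 with algebraic multiplicity 2.
Eigenvector v = (1,0); generalized eigenvector w with (A-λI)w=v is (-3,1).
General solution: e^(5t)[C_1·v + C_2·(t·v + w)].

x_1(t) = C_1e^(5t) + C_2te^(5t) - 3C_2e^(5t), x_2(t) = C_2e^(5t)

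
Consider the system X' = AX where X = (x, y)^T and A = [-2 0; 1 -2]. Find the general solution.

x(t) = -c_2e^(-2t), y(t) = -c_1e^(-2t) - c_2te^(-2t) - 3c_2e^(-2t)

Coefficient matrix A = [[-2, 0], [1, -2]].
Characteristic polynomial det(A - λI) = λ^2 + 4λ + 4 = 0.
Single eigenvalue λ = -2 with algebraic multiplicity 2.
Eigenvector v = (0,-1); generalized eigenvector w with (A-λI)w=v is (-1,-3).
General solution: e^(-2t)[c_1·v + c_2·(t·v + w)].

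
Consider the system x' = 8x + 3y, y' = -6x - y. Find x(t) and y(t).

Coefficient matrix A = [[8, 3], [-6, -1]].
Characteristic polynomial det(A - λI) = λ^2 - 7λ + 10 = 0.
Eigenvalues λ = 2, 5.
For λ=2: (A-λI) row 1 is [6, 3], so an eigenvector is (-1, 2).
For λ=5: (A-λI) row 1 is [3, 3], so an eigenvector is (-1, 1).
General solution: c_1e^(2t)(-1,2) + c_2e^(5t)(-1,1).

x(t) = -c_1e^(2t) - c_2e^(5t), y(t) = 2c_1e^(2t) + c_2e^(5t)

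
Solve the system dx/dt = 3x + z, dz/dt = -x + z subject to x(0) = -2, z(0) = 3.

Coefficient matrix A = [[3, 1], [-1, 1]].
Characteristic polynomial det(A - λI) = λ^2 - 4λ + 4 = 0.
Single eigenvalue λ = 2 with algebraic multiplicity 2.
Eigenvector v = (-1,1); generalized eigenvector w with (A-λI)w=v is (-1,0).
General solution: e^(2t)[C_1·v + C_2·(t·v + w)].
Applying x(0)=-2, z(0)=3 gives C_1=3, C_2=-1.

x(t) = te^(2t) - 2e^(2t), z(t) = -te^(2t) + 3e^(2t)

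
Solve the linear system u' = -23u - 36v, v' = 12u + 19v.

u(t) = 3c_1e^(t) - 2c_2e^(-5t), v(t) = -2c_1e^(t) + c_2e^(-5t)

Coefficient matrix A = [[-23, -36], [12, 19]].
Characteristic polynomial det(A - λI) = λ^2 + 4λ - 5 = 0.
Eigenvalues λ = 1, -5.
For λ=1: (A-λI) row 1 is [-24, -36], so an eigenvector is (3, -2).
For λ=-5: (A-λI) row 1 is [-18, -36], so an eigenvector is (-2, 1).
General solution: c_1e^(t)(3,-2) + c_2e^(-5t)(-2,1).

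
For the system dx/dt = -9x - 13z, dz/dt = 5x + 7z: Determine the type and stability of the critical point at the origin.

A = [[-9,-13],[5,7]]; det(A-λI) = λ^2 + 2λ + 2.
λ = -1 ± i: negative real part.

stable spiral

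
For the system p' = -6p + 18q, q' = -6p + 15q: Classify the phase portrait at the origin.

unstable node

A = [[-6,18],[-6,15]]; det(A-λI) = λ^2 - 9λ + 18.
λ = 6, 3: both positive.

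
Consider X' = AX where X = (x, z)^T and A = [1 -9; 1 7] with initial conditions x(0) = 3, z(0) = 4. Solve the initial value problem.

Coefficient matrix A = [[1, -9], [1, 7]].
Characteristic polynomial det(A - λI) = λ^2 - 8λ + 16 = 0.
Single eigenvalue λ = 4 with algebraic multiplicity 2.
Eigenvector v = (-3,1); generalized eigenvector w with (A-λI)w=v is (-2,1).
General solution: e^(4t)[c_1·v + c_2·(t·v + w)].
Applying x(0)=3, z(0)=4 gives c_1=-11, c_2=15.

x(t) = -45te^(4t) + 3e^(4t), z(t) = 15te^(4t) + 4e^(4t)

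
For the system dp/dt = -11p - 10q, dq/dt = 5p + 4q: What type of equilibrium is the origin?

A = [[-11,-10],[5,4]]; det(A-λI) = λ^2 + 7λ + 6.
λ = -1, -6: both negative.

stable node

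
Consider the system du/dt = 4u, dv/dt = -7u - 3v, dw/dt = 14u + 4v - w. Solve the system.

Coefficient matrix A = [[4, 0, 0], [-7, -3, 0], [14, 4, -1]].
det(A - λI) = 0 gives eigenvalues λ = 4, -3, -1.
For λ=4: eigenvector (-1,1,-2).
For λ=-3: eigenvector (0,1,-2).
For λ=-1: eigenvector (0,0,1).
General solution: c_1e^(4t)(-1,1,-2) + c_2e^(-3t)(0,1,-2) + c_3e^(-t)(0,0,1).

u(t) = -c_1e^(4t), v(t) = c_1e^(4t) + c_2e^(-3t), w(t) = -2c_1e^(4t) - 2c_2e^(-3t) + c_3e^(-t)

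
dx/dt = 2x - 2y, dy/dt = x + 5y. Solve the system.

x(t) = 2C_1e^(3t) - C_2e^(4t), y(t) = -C_1e^(3t) + C_2e^(4t)

Coefficient matrix A = [[2, -2], [1, 5]].
Characteristic polynomial det(A - λI) = λ^2 - 7λ + 12 = 0.
Eigenvalues λ = 3, 4.
For λ=3: (A-λI) row 1 is [-1, -2], so an eigenvector is (2, -1).
For λ=4: (A-λI) row 1 is [-2, -2], so an eigenvector is (-1, 1).
General solution: C_1e^(3t)(2,-1) + C_2e^(4t)(-1,1).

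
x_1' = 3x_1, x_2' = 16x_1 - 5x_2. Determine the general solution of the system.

x_1(t) = C_1e^(3t), x_2(t) = 2C_1e^(3t) + C_2e^(-5t)

Coefficient matrix A = [[3, 0], [16, -5]].
Characteristic polynomial det(A - λI) = λ^2 + 2λ - 15 = 0.
Eigenvalues λ = 3, -5.
For λ=3: (A-λI) row 2 is [16, -8], so an eigenvector is (1, 2).
For λ=-5: (A-λI) row 1 is [8, 0], so an eigenvector is (0, 1).
General solution: C_1e^(3t)(1,2) + C_2e^(-5t)(0,1).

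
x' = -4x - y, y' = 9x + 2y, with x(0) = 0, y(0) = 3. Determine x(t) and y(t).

x(t) = -3te^(-t), y(t) = 9te^(-t) + 3e^(-t)

Coefficient matrix A = [[-4, -1], [9, 2]].
Characteristic polynomial det(A - λI) = λ^2 + 2λ + 1 = 0.
Single eigenvalue λ = -1 with algebraic multiplicity 2.
Eigenvector v = (-1,3); generalized eigenvector w with (A-λI)w=v is (0,1).
General solution: e^(-t)[C_1·v + C_2·(t·v + w)].
Applying x(0)=0, y(0)=3 gives C_1=0, C_2=3.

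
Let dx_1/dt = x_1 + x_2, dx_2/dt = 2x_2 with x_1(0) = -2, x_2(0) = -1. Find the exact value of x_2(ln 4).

A = [[1,1],[0,2]]; eigenvalues λ = 2, 1.
Eigenvectors: (1,1) for λ=2, (-1,0) for λ=1.
From the initial condition, c_1 = -1, c_2 = 1.
x_2(ln 4) = (-1)(4^2)(1) + (1)(4^1)(0) = -16.

-16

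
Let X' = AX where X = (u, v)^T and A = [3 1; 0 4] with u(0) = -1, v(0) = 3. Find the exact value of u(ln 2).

A = [[3,1],[0,4]]; eigenvalues λ = 3, 4.
Eigenvectors: (1,0) for λ=3, (-1,-1) for λ=4.
From the initial condition, c_1 = -4, c_2 = -3.
u(ln 2) = (-4)(2^3)(1) + (-3)(2^4)(-1) = 16.

16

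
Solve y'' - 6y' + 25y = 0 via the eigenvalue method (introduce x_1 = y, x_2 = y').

Let x_1 = y, x_2 = y'. Then x_1' = x_2 and x_2' = -25x_1 + 6x_2.
A = [[0,1],[-25,6]]; det(A-λI) = λ^2 - 6λ + 25.
Eigenvalues λ = 3 ± 4i.

y(t) = c_1e^(3t)cos(4t) + c_2e^(3t)sin(4t)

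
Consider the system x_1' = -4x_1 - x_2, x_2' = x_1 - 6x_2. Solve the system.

x_1(t) = -c_1e^(-5t) - c_2te^(-5t), x_2(t) = -c_1e^(-5t) - c_2te^(-5t) + c_2e^(-5t)

Coefficient matrix A = [[-4, -1], [1, -6]].
Characteristic polynomial det(A - λI) = λ^2 + 10λ + 25 = 0.
Single eigenvalue λ = -5 with algebraic multiplicity 2.
Eigenvector v = (-1,-1); generalized eigenvector w with (A-λI)w=v is (0,1).
General solution: e^(-5t)[c_1·v + c_2·(t·v + w)].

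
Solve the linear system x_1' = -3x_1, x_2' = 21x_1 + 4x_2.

x_1(t) = -K_2e^(-3t), x_2(t) = K_1e^(4t) + 3K_2e^(-3t)

Coefficient matrix A = [[-3, 0], [21, 4]].
Characteristic polynomial det(A - λI) = λ^2 - λ - 12 = 0.
Eigenvalues λ = 4, -3.
For λ=4: (A-λI) row 1 is [-7, 0], so an eigenvector is (0, 1).
For λ=-3: (A-λI) row 2 is [21, 7], so an eigenvector is (-1, 3).
General solution: K_1e^(4t)(0,1) + K_2e^(-3t)(-1,3).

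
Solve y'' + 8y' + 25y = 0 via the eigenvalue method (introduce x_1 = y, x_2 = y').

Let x_1 = y, x_2 = y'. Then x_1' = x_2 and x_2' = -25x_1 - 8x_2.
A = [[0,1],[-25,-8]]; det(A-λI) = λ^2 + 8λ + 25.
Eigenvalues λ = -4 ± 3i.

y(t) = K_1e^(-4t)cos(3t) + K_2e^(-4t)sin(3t)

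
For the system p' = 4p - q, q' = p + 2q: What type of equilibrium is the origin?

A = [[4,-1],[1,2]]; det(A-λI) = λ^2 - 6λ + 9.
repeated λ = 3 with a single eigenvector.

unstable improper node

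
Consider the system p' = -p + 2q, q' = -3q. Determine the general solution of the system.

Coefficient matrix A = [[-1, 2], [0, -3]].
Characteristic polynomial det(A - λI) = λ^2 + 4λ + 3 = 0.
Eigenvalues λ = -1, -3.
For λ=-1: (A-λI) row 1 is [0, 2], so an eigenvector is (1, 0).
For λ=-3: (A-λI) row 1 is [2, 2], so an eigenvector is (-1, 1).
General solution: C_1e^(-t)(1,0) + C_2e^(-3t)(-1,1).

p(t) = C_1e^(-t) - C_2e^(-3t), q(t) = C_2e^(-3t)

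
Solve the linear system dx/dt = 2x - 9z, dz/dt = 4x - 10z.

x(t) = -3C_1e^(-4t) - 3C_2te^(-4t) + C_2e^(-4t), z(t) = -2C_1e^(-4t) - 2C_2te^(-4t) + C_2e^(-4t)

Coefficient matrix A = [[2, -9], [4, -10]].
Characteristic polynomial det(A - λI) = λ^2 + 8λ + 16 = 0.
Single eigenvalue λ = -4 with algebraic multiplicity 2.
Eigenvector v = (-3,-2); generalized eigenvector w with (A-λI)w=v is (1,1).
General solution: e^(-4t)[C_1·v + C_2·(t·v + w)].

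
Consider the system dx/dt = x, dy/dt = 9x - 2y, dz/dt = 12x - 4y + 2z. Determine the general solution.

x(t) = C_1e^(t), y(t) = 3C_1e^(t) + C_2e^(-2t), z(t) = C_2e^(-2t) + C_3e^(2t)

Coefficient matrix A = [[1, 0, 0], [9, -2, 0], [12, -4, 2]].
det(A - λI) = 0 gives eigenvalues λ = 1, -2, 2.
For λ=1: eigenvector (1,3,0).
For λ=-2: eigenvector (0,1,1).
For λ=2: eigenvector (0,0,1).
General solution: C_1e^(t)(1,3,0) + C_2e^(-2t)(0,1,1) + C_3e^(2t)(0,0,1).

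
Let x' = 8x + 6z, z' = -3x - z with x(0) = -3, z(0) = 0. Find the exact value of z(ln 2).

84

A = [[8,6],[-3,-1]]; eigenvalues λ = 5, 2.
Eigenvectors: (2,-1) for λ=5, (-1,1) for λ=2.
From the initial condition, c_1 = -3, c_2 = -3.
z(ln 2) = (-3)(2^5)(-1) + (-3)(2^2)(1) = 84.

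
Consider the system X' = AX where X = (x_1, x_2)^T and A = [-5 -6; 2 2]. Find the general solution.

Coefficient matrix A = [[-5, -6], [2, 2]].
Characteristic polynomial det(A - λI) = λ^2 + 3λ + 2 = 0.
Eigenvalues λ = -1, -2.
For λ=-1: (A-λI) row 1 is [-4, -6], so an eigenvector is (3, -2).
For λ=-2: (A-λI) row 1 is [-3, -6], so an eigenvector is (-2, 1).
General solution: c_1e^(-t)(3,-2) + c_2e^(-2t)(-2,1).

x_1(t) = 3c_1e^(-t) - 2c_2e^(-2t), x_2(t) = -2c_1e^(-t) + c_2e^(-2t)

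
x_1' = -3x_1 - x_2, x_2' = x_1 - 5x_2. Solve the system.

x_1(t) = -C_1e^(-4t) - C_2te^(-4t) + 2C_2e^(-4t), x_2(t) = -C_1e^(-4t) - C_2te^(-4t) + 3C_2e^(-4t)

Coefficient matrix A = [[-3, -1], [1, -5]].
Characteristic polynomial det(A - λI) = λ^2 + 8λ + 16 = 0.
Single eigenvalue λ = -4 with algebraic multiplicity 2.
Eigenvector v = (-1,-1); generalized eigenvector w with (A-λI)w=v is (2,3).
General solution: e^(-4t)[C_1·v + C_2·(t·v + w)].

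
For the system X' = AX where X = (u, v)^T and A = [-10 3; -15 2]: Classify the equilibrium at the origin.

stable spiral

A = [[-10,3],[-15,2]]; det(A-λI) = λ^2 + 8λ + 25.
λ = -4 ± 3i: negative real part.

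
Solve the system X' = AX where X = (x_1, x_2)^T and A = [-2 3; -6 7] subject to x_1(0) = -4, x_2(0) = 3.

Coefficient matrix A = [[-2, 3], [-6, 7]].
Characteristic polynomial det(A - λI) = λ^2 - 5λ + 4 = 0.
Eigenvalues λ = 4, 1.
For λ=4: (A-λI) row 1 is [-6, 3], so an eigenvector is (-1, -2).
For λ=1: (A-λI) row 1 is [-3, 3], so an eigenvector is (1, 1).
General solution: K_1e^(4t)(-1,-2) + K_2e^(t)(1,1).
Applying x_1(0)=-4, x_2(0)=3 gives K_1=-7, K_2=-11.

x_1(t) = 7e^(4t) - 11e^(t), x_2(t) = 14e^(4t) - 11e^(t)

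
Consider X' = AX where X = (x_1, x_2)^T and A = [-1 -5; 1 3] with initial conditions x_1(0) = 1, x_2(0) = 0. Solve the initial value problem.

Coefficient matrix A = [[-1, -5], [1, 3]].
Characteristic polynomial det(A - λI) = λ^2 - 2λ + 2 = 0.
Eigenvalues λ = 1 ± i (complex conjugate pair).
For λ=1+i: an eigenvector is (2,-1) - i(1,0) = (2 - i, -1).
A real fundamental pair from Re and Im of e^((1+i)t)v: X_1 = e^(t)(cos(t)·(2,-1) + sin(t)·(1,0)), X_2 = e^(t)(sin(t)·(2,-1) - cos(t)·(1,0)).
General solution: c_1X_1 + c_2X_2.
Applying x_1(0)=1, x_2(0)=0 gives c_1=0, c_2=-1.

x_1(t) = -2e^(t)sin(t) + e^(t)cos(t), x_2(t) = e^(t)sin(t)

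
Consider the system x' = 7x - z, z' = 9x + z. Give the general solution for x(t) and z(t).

Coefficient matrix A = [[7, -1], [9, 1]].
Characteristic polynomial det(A - λI) = λ^2 - 8λ + 16 = 0.
Single eigenvalue λ = 4 with algebraic multiplicity 2.
Eigenvector v = (-1,-3); generalized eigenvector w with (A-λI)w=v is (0,1).
General solution: e^(4t)[C_1·v + C_2·(t·v + w)].

x(t) = -C_1e^(4t) - C_2te^(4t), z(t) = -3C_1e^(4t) - 3C_2te^(4t) + C_2e^(4t)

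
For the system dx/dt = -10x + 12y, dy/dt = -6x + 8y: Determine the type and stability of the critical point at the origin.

A = [[-10,12],[-6,8]]; det(A-λI) = λ^2 + 2λ - 8.
λ = 2, -4: opposite signs.

saddle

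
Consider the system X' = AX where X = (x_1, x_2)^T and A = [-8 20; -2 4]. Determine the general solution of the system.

Coefficient matrix A = [[-8, 20], [-2, 4]].
Characteristic polynomial det(A - λI) = λ^2 + 4λ + 8 = 0.
Eigenvalues λ = -2 ± 2i (complex conjugate pair).
For λ=-2+2i: an eigenvector is (-3,-1) - i(-1,0) = (-3 + i, -1).
A real fundamental pair from Re and Im of e^((-2+2i)t)v: X_1 = e^(-2t)(cos(2t)·(-3,-1) + sin(2t)·(-1,0)), X_2 = e^(-2t)(sin(2t)·(-3,-1) - cos(2t)·(-1,0)).
General solution: C_1X_1 + C_2X_2.

x_1(t) = -C_1e^(-2t)sin(2t) - 3C_1e^(-2t)cos(2t) - 3C_2e^(-2t)sin(2t) + C_2e^(-2t)cos(2t), x_2(t) = -C_1e^(-2t)cos(2t) - C_2e^(-2t)sin(2t)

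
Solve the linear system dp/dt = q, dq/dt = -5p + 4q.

p(t) = -c_1e^(2t)sin(t) + c_2e^(2t)cos(t), q(t) = -2c_1e^(2t)sin(t) - c_1e^(2t)cos(t) - c_2e^(2t)sin(t) + 2c_2e^(2t)cos(t)

Coefficient matrix A = [[0, 1], [-5, 4]].
Characteristic polynomial det(A - λI) = λ^2 - 4λ + 5 = 0.
Eigenvalues λ = 2 ± i (complex conjugate pair).
For λ=2+i: an eigenvector is (0,-1) - i(-1,-2) = (0 + i, -1 + 2i).
A real fundamental pair from Re and Im of e^((2+i)t)v: X_1 = e^(2t)(cos(t)·(0,-1) + sin(t)·(-1,-2)), X_2 = e^(2t)(sin(t)·(0,-1) - cos(t)·(-1,-2)).
General solution: c_1X_1 + c_2X_2.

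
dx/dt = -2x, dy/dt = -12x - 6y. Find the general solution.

Coefficient matrix A = [[-2, 0], [-12, -6]].
Characteristic polynomial det(A - λI) = λ^2 + 8λ + 12 = 0.
Eigenvalues λ = -2, -6.
For λ=-2: (A-λI) row 2 is [-12, -4], so an eigenvector is (-1, 3).
For λ=-6: (A-λI) row 1 is [4, 0], so an eigenvector is (0, -1).
General solution: c_1e^(-2t)(-1,3) + c_2e^(-6t)(0,-1).

x(t) = -c_1e^(-2t), y(t) = 3c_1e^(-2t) - c_2e^(-6t)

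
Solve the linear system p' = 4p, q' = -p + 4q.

Coefficient matrix A = [[4, 0], [-1, 4]].
Characteristic polynomial det(A - λI) = λ^2 - 8λ + 16 = 0.
Single eigenvalue λ = 4 with algebraic multiplicity 2.
Eigenvector v = (0,-1); generalized eigenvector w with (A-λI)w=v is (1,1).
General solution: e^(4t)[K_1·v + K_2·(t·v + w)].

p(t) = K_2e^(4t), q(t) = -K_1e^(4t) - K_2te^(4t) + K_2e^(4t)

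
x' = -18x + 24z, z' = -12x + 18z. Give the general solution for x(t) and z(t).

x(t) = -K_1e^(6t) + 2K_2e^(-6t), z(t) = -K_1e^(6t) + K_2e^(-6t)

Coefficient matrix A = [[-18, 24], [-12, 18]].
Characteristic polynomial det(A - λI) = λ^2 - 36 = 0.
Eigenvalues λ = 6, -6.
For λ=6: (A-λI) row 1 is [-24, 24], so an eigenvector is (-1, -1).
For λ=-6: (A-λI) row 1 is [-12, 24], so an eigenvector is (2, 1).
General solution: K_1e^(6t)(-1,-1) + K_2e^(-6t)(2,1).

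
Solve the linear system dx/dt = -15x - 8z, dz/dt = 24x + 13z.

x(t) = -C_1e^(t) - 2C_2e^(-3t), z(t) = 2C_1e^(t) + 3C_2e^(-3t)

Coefficient matrix A = [[-15, -8], [24, 13]].
Characteristic polynomial det(A - λI) = λ^2 + 2λ - 3 = 0.
Eigenvalues λ = 1, -3.
For λ=1: (A-λI) row 1 is [-16, -8], so an eigenvector is (-1, 2).
For λ=-3: (A-λI) row 1 is [-12, -8], so an eigenvector is (-2, 3).
General solution: C_1e^(t)(-1,2) + C_2e^(-3t)(-2,3).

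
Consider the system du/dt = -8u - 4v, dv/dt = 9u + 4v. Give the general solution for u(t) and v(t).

u(t) = 2c_1e^(-2t) + 2c_2te^(-2t) + c_2e^(-2t), v(t) = -3c_1e^(-2t) - 3c_2te^(-2t) - 2c_2e^(-2t)

Coefficient matrix A = [[-8, -4], [9, 4]].
Characteristic polynomial det(A - λI) = λ^2 + 4λ + 4 = 0.
Single eigenvalue λ = -2 with algebraic multiplicity 2.
Eigenvector v = (2,-3); generalized eigenvector w with (A-λI)w=v is (1,-2).
General solution: e^(-2t)[c_1·v + c_2·(t·v + w)].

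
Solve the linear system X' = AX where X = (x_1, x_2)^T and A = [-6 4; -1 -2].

Coefficient matrix A = [[-6, 4], [-1, -2]].
Characteristic polynomial det(A - λI) = λ^2 + 8λ + 16 = 0.
Single eigenvalue λ = -4 with algebraic multiplicity 2.
Eigenvector v = (2,1); generalized eigenvector w with (A-λI)w=v is (-1,0).
General solution: e^(-4t)[C_1·v + C_2·(t·v + w)].

x_1(t) = 2C_1e^(-4t) + 2C_2te^(-4t) - C_2e^(-4t), x_2(t) = C_1e^(-4t) + C_2te^(-4t)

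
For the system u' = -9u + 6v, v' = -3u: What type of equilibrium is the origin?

stable node

A = [[-9,6],[-3,0]]; det(A-λI) = λ^2 + 9λ + 18.
λ = -3, -6: both negative.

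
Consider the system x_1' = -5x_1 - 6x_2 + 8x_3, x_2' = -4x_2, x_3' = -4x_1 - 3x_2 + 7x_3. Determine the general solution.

x_1(t) = -c_1e^(3t) + 2c_2e^(-4t) + 2c_3e^(-t), x_2(t) = c_2e^(-4t), x_3(t) = -c_1e^(3t) + c_2e^(-4t) + c_3e^(-t)

Coefficient matrix A = [[-5, -6, 8], [0, -4, 0], [-4, -3, 7]].
det(A - λI) = 0 gives eigenvalues λ = 3, -4, -1.
For λ=3: eigenvector (-1,0,-1).
For λ=-4: eigenvector (2,1,1).
For λ=-1: eigenvector (2,0,1).
General solution: c_1e^(3t)(-1,0,-1) + c_2e^(-4t)(2,1,1) + c_3e^(-t)(2,0,1).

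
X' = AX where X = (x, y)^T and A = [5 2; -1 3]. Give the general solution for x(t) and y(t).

Coefficient matrix A = [[5, 2], [-1, 3]].
Characteristic polynomial det(A - λI) = λ^2 - 8λ + 17 = 0.
Eigenvalues λ = 4 ± i (complex conjugate pair).
For λ=4+i: an eigenvector is (1,0) - i(1,-1) = (1 - i, 0 + i).
A real fundamental pair from Re and Im of e^((4+i)t)v: X_1 = e^(4t)(cos(t)·(1,0) + sin(t)·(1,-1)), X_2 = e^(4t)(sin(t)·(1,0) - cos(t)·(1,-1)).
General solution: C_1X_1 + C_2X_2.

x(t) = C_1e^(4t)sin(t) + C_1e^(4t)cos(t) + C_2e^(4t)sin(t) - C_2e^(4t)cos(t), y(t) = -C_1e^(4t)sin(t) + C_2e^(4t)cos(t)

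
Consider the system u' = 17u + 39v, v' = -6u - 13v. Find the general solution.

u(t) = 2c_1e^(2t)sin(3t) + 3c_1e^(2t)cos(3t) + 3c_2e^(2t)sin(3t) - 2c_2e^(2t)cos(3t), v(t) = -c_1e^(2t)sin(3t) - c_1e^(2t)cos(3t) - c_2e^(2t)sin(3t) + c_2e^(2t)cos(3t)

Coefficient matrix A = [[17, 39], [-6, -13]].
Characteristic polynomial det(A - λI) = λ^2 - 4λ + 13 = 0.
Eigenvalues λ = 2 ± 3i (complex conjugate pair).
For λ=2+3i: an eigenvector is (3,-1) - i(2,-1) = (3 - 2i, -1 + i).
A real fundamental pair from Re and Im of e^((2+3i)t)v: X_1 = e^(2t)(cos(3t)·(3,-1) + sin(3t)·(2,-1)), X_2 = e^(2t)(sin(3t)·(3,-1) - cos(3t)·(2,-1)).
General solution: c_1X_1 + c_2X_2.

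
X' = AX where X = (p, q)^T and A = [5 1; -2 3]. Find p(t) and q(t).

p(t) = C_1e^(4t)cos(t) + C_2e^(4t)sin(t), q(t) = -C_1e^(4t)sin(t) - C_1e^(4t)cos(t) - C_2e^(4t)sin(t) + C_2e^(4t)cos(t)

Coefficient matrix A = [[5, 1], [-2, 3]].
Characteristic polynomial det(A - λI) = λ^2 - 8λ + 17 = 0.
Eigenvalues λ = 4 ± i (complex conjugate pair).
For λ=4+i: an eigenvector is (1,-1) - i(0,-1) = (1, -1 + i).
A real fundamental pair from Re and Im of e^((4+i)t)v: X_1 = e^(4t)(cos(t)·(1,-1) + sin(t)·(0,-1)), X_2 = e^(4t)(sin(t)·(1,-1) - cos(t)·(0,-1)).
General solution: C_1X_1 + C_2X_2.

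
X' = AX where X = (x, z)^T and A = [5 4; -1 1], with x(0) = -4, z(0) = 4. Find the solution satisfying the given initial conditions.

x(t) = 8te^(3t) - 4e^(3t), z(t) = -4te^(3t) + 4e^(3t)

Coefficient matrix A = [[5, 4], [-1, 1]].
Characteristic polynomial det(A - λI) = λ^2 - 6λ + 9 = 0.
Single eigenvalue λ = 3 with algebraic multiplicity 2.
Eigenvector v = (2,-1); generalized eigenvector w with (A-λI)w=v is (-3,2).
General solution: e^(3t)[c_1·v + c_2·(t·v + w)].
Applying x(0)=-4, z(0)=4 gives c_1=4, c_2=4.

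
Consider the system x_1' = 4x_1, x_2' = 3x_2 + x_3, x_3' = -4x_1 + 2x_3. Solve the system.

Coefficient matrix A = [[4, 0, 0], [0, 3, 1], [-4, 0, 2]].
det(A - λI) = 0 gives eigenvalues λ = 4, 3, 2.
For λ=4: eigenvector (1,-2,-2).
For λ=3: eigenvector (0,1,0).
For λ=2: eigenvector (0,-1,1).
General solution: c_1e^(4t)(1,-2,-2) + c_2e^(3t)(0,1,0) + c_3e^(2t)(0,-1,1).

x_1(t) = c_1e^(4t), x_2(t) = -2c_1e^(4t) + c_2e^(3t) - c_3e^(2t), x_3(t) = -2c_1e^(4t) + c_3e^(2t)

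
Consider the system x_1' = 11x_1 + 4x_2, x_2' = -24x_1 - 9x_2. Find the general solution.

Coefficient matrix A = [[11, 4], [-24, -9]].
Characteristic polynomial det(A - λI) = λ^2 - 2λ - 3 = 0.
Eigenvalues λ = 3, -1.
For λ=3: (A-λI) row 1 is [8, 4], so an eigenvector is (1, -2).
For λ=-1: (A-λI) row 1 is [12, 4], so an eigenvector is (1, -3).
General solution: C_1e^(3t)(1,-2) + C_2e^(-t)(1,-3).

x_1(t) = C_1e^(3t) + C_2e^(-t), x_2(t) = -2C_1e^(3t) - 3C_2e^(-t)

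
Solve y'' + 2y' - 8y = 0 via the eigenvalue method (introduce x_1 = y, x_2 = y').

Let x_1 = y, x_2 = y'. Then x_1' = x_2 and x_2' = 8x_1 - 2x_2.
A = [[0,1],[8,-2]]; det(A-λI) = λ^2 + 2λ - 8.
Eigenvalues λ = 2, -4 with eigenvectors (1,2), (1,-4).

y(t) = K_1e^(2t) + K_2e^(-4t)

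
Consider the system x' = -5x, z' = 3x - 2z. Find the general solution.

x(t) = c_2e^(-5t), z(t) = c_1e^(-2t) - c_2e^(-5t)

Coefficient matrix A = [[-5, 0], [3, -2]].
Characteristic polynomial det(A - λI) = λ^2 + 7λ + 10 = 0.
Eigenvalues λ = -2, -5.
For λ=-2: (A-λI) row 1 is [-3, 0], so an eigenvector is (0, 1).
For λ=-5: (A-λI) row 2 is [3, 3], so an eigenvector is (1, -1).
General solution: c_1e^(-2t)(0,1) + c_2e^(-5t)(1,-1).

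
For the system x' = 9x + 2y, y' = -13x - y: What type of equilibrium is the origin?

A = [[9,2],[-13,-1]]; det(A-λI) = λ^2 - 8λ + 17.
λ = 4 ± i: positive real part.

unstable spiral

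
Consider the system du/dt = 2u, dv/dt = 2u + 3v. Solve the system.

Coefficient matrix A = [[2, 0], [2, 3]].
Characteristic polynomial det(A - λI) = λ^2 - 5λ + 6 = 0.
Eigenvalues λ = 3, 2.
For λ=3: (A-λI) row 1 is [-1, 0], so an eigenvector is (0, -1).
For λ=2: (A-λI) row 2 is [2, 1], so an eigenvector is (-1, 2).
General solution: c_1e^(3t)(0,-1) + c_2e^(2t)(-1,2).

u(t) = -c_2e^(2t), v(t) = -c_1e^(3t) + 2c_2e^(2t)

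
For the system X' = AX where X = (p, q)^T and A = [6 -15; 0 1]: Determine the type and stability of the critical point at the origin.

unstable node

A = [[6,-15],[0,1]]; det(A-λI) = λ^2 - 7λ + 6.
λ = 1, 6: both positive.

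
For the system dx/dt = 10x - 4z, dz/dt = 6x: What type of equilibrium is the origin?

unstable node

A = [[10,-4],[6,0]]; det(A-λI) = λ^2 - 10λ + 24.
λ = 4, 6: both positive.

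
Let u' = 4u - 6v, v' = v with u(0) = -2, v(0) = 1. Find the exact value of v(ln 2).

2

A = [[4,-6],[0,1]]; eigenvalues λ = 1, 4.
Eigenvectors: (2,1) for λ=1, (1,0) for λ=4.
From the initial condition, c_1 = 1, c_2 = -4.
v(ln 2) = (1)(2^1)(1) + (-4)(2^4)(0) = 2.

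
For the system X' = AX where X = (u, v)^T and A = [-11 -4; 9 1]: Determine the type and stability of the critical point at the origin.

stable improper node

A = [[-11,-4],[9,1]]; det(A-λI) = λ^2 + 10λ + 25.
repeated λ = -5 with a single eigenvector.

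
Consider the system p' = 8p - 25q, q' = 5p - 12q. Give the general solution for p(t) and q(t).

p(t) = -2K_1e^(-2t)sin(5t) - K_1e^(-2t)cos(5t) - K_2e^(-2t)sin(5t) + 2K_2e^(-2t)cos(5t), q(t) = -K_1e^(-2t)sin(5t) + K_2e^(-2t)cos(5t)

Coefficient matrix A = [[8, -25], [5, -12]].
Characteristic polynomial det(A - λI) = λ^2 + 4λ + 29 = 0.
Eigenvalues λ = -2 ± 5i (complex conjugate pair).
For λ=-2+5i: an eigenvector is (-1,0) - i(-2,-1) = (-1 + 2i, 0 + i).
A real fundamental pair from Re and Im of e^((-2+5i)t)v: X_1 = e^(-2t)(cos(5t)·(-1,0) + sin(5t)·(-2,-1)), X_2 = e^(-2t)(sin(5t)·(-1,0) - cos(5t)·(-2,-1)).
General solution: K_1X_1 + K_2X_2.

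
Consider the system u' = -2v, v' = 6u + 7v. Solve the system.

Coefficient matrix A = [[0, -2], [6, 7]].
Characteristic polynomial det(A - λI) = λ^2 - 7λ + 12 = 0.
Eigenvalues λ = 4, 3.
For λ=4: (A-λI) row 1 is [-4, -2], so an eigenvector is (1, -2).
For λ=3: (A-λI) row 1 is [-3, -2], so an eigenvector is (2, -3).
General solution: K_1e^(4t)(1,-2) + K_2e^(3t)(2,-3).

u(t) = K_1e^(4t) + 2K_2e^(3t), v(t) = -2K_1e^(4t) - 3K_2e^(3t)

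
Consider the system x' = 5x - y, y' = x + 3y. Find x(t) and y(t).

Coefficient matrix A = [[5, -1], [1, 3]].
Characteristic polynomial det(A - λI) = λ^2 - 8λ + 16 = 0.
Single eigenvalue λ = 4 with algebraic multiplicity 2.
Eigenvector v = (-1,-1); generalized eigenvector w with (A-λI)w=v is (-2,-1).
General solution: e^(4t)[C_1·v + C_2·(t·v + w)].

x(t) = -C_1e^(4t) - C_2te^(4t) - 2C_2e^(4t), y(t) = -C_1e^(4t) - C_2te^(4t) - C_2e^(4t)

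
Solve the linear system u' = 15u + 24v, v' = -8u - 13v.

Coefficient matrix A = [[15, 24], [-8, -13]].
Characteristic polynomial det(A - λI) = λ^2 - 2λ - 3 = 0.
Eigenvalues λ = -1, 3.
For λ=-1: (A-λI) row 1 is [16, 24], so an eigenvector is (3, -2).
For λ=3: (A-λI) row 1 is [12, 24], so an eigenvector is (-2, 1).
General solution: c_1e^(-t)(3,-2) + c_2e^(3t)(-2,1).

u(t) = 3c_1e^(-t) - 2c_2e^(3t), v(t) = -2c_1e^(-t) + c_2e^(3t)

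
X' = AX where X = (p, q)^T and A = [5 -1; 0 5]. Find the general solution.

p(t) = -C_1e^(5t) - C_2te^(5t) - C_2e^(5t), q(t) = C_2e^(5t)

Coefficient matrix A = [[5, -1], [0, 5]].
Characteristic polynomial det(A - λI) = λ^2 - 10λ + 25 = 0.
Single eigenvalue λ = 5 with algebraic multiplicity 2.
Eigenvector v = (-1,0); generalized eigenvector w with (A-λI)w=v is (-1,1).
General solution: e^(5t)[C_1·v + C_2·(t·v + w)].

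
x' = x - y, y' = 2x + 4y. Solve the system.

x(t) = C_1e^(3t) - C_2e^(2t), y(t) = -2C_1e^(3t) + C_2e^(2t)

Coefficient matrix A = [[1, -1], [2, 4]].
Characteristic polynomial det(A - λI) = λ^2 - 5λ + 6 = 0.
Eigenvalues λ = 3, 2.
For λ=3: (A-λI) row 1 is [-2, -1], so an eigenvector is (1, -2).
For λ=2: (A-λI) row 1 is [-1, -1], so an eigenvector is (-1, 1).
General solution: C_1e^(3t)(1,-2) + C_2e^(2t)(-1,1).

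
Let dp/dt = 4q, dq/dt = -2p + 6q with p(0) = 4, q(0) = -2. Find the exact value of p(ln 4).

A = [[0,4],[-2,6]]; eigenvalues λ = 4, 2.
Eigenvectors: (-1,-1) for λ=4, (2,1) for λ=2.
From the initial condition, c_1 = 8, c_2 = 6.
p(ln 4) = (8)(4^4)(-1) + (6)(4^2)(2) = -1856.

-1856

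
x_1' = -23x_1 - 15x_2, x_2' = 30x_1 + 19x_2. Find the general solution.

x_1(t) = 2C_1e^(-2t)sin(3t) - C_1e^(-2t)cos(3t) - C_2e^(-2t)sin(3t) - 2C_2e^(-2t)cos(3t), x_2(t) = -3C_1e^(-2t)sin(3t) + C_1e^(-2t)cos(3t) + C_2e^(-2t)sin(3t) + 3C_2e^(-2t)cos(3t)

Coefficient matrix A = [[-23, -15], [30, 19]].
Characteristic polynomial det(A - λI) = λ^2 + 4λ + 13 = 0.
Eigenvalues λ = -2 ± 3i (complex conjugate pair).
For λ=-2+3i: an eigenvector is (-1,1) - i(2,-3) = (-1 - 2i, 1 + 3i).
A real fundamental pair from Re and Im of e^((-2+3i)t)v: X_1 = e^(-2t)(cos(3t)·(-1,1) + sin(3t)·(2,-3)), X_2 = e^(-2t)(sin(3t)·(-1,1) - cos(3t)·(2,-3)).
General solution: C_1X_1 + C_2X_2.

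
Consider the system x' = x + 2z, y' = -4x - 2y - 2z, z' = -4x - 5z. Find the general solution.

x(t) = C_1e^(-t) + C_3e^(-3t), y(t) = -2C_1e^(-t) + C_2e^(-2t), z(t) = -C_1e^(-t) - 2C_3e^(-3t)

Coefficient matrix A = [[1, 0, 2], [-4, -2, -2], [-4, 0, -5]].
det(A - λI) = 0 gives eigenvalues λ = -1, -2, -3.
For λ=-1: eigenvector (1,-2,-1).
For λ=-2: eigenvector (0,1,0).
For λ=-3: eigenvector (1,0,-2).
General solution: C_1e^(-t)(1,-2,-1) + C_2e^(-2t)(0,1,0) + C_3e^(-3t)(1,0,-2).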